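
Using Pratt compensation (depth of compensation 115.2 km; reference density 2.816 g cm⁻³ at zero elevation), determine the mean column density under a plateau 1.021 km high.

Pratt balance: ρ_ref D = ρ (D + h).
ρ = ρ_ref D/(D + h) = 2.816 × 115.2 km/(115.2 km + 1.021 km) = 2.79 g cm⁻³.

2.79 g cm⁻³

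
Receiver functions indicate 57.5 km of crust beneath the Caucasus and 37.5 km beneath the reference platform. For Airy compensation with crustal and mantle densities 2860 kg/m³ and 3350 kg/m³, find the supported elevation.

2.93 km

Excess crust Δ = 57.5 km − 37.5 km = 20 km, split between elevation h and root r with h + r = Δ.
Airy balance ρ_c h = (ρ_m − ρ_c) r gives r = h ρ_c/(ρ_m − ρ_c), so h (1 + ρ_c/(ρ_m − ρ_c)) = Δ, i.e. h = Δ (ρ_m − ρ_c)/ρ_m.
h = 20 km × 490/3350 = 2.93 km.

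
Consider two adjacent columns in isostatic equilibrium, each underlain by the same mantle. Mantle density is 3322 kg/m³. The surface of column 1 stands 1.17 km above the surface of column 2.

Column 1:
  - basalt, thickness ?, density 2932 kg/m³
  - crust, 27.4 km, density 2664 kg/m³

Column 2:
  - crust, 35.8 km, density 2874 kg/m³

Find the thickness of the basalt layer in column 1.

Take the compensation level at the base of the deeper column (depth z_c below the surface of column 1) and equate Σ ρ_i t_i down to z_c; mantle fills any gap and the z_c terms cancel.
Column 1: x×2932 + 27.4×2664 + (z_c − 27.4 − x)×3322
Column 2: 1.17×0 + 35.8×2874 + (z_c − 1.17 − 35.8)×3322
The z_c×3322 term appears on both sides and cancels. Collect the known terms of each column as K = Σ(ρt)_known − 3322 × (depth of known layers): K_1 = 72993.6 − 3322×27.4 = −18029.2; K_2 = 102889.2 − 3322×(1.17 + 35.8) = −19925.14.
Balance: K_1 − x×(3322 − 2932) = K_2, so x = (K_1 − K_2)/(3322 − 2932) = 1895.94/390 = 4.86 km.

4.86 km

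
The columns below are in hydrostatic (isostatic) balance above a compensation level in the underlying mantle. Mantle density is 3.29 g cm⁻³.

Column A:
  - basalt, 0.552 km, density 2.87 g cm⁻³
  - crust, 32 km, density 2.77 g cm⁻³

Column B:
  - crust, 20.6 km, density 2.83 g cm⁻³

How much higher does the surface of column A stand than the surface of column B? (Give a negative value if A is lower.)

For any compensation level in the mantle, the mantle terms cancel and isostasy reduces to e = (Σt_A − Σt_B) − (Σ(ρt)_A − Σ(ρt)_B) / ρ_m.
Σt_A = 32.552 km; Σt_B = 20.6 km; Σ(ρt)_A = 90.22424; Σ(ρt)_B = 58.298 (in km·g cm⁻³).
e = (32.552 − 20.6) − (90.22424 − 58.298) / 3.29 = 2.25 km.

2.25 km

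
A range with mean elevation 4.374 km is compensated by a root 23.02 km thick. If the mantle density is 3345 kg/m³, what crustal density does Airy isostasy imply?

2810 kg/m³

ρ_c h = (ρ_m − ρ_c) r → ρ_c (h + r) = ρ_m r → ρ_c = ρ_m r / (h + r).
ρ_c = 3345 × 23.02 km / (4.374 km + 23.02 km) = 2810 kg/m³.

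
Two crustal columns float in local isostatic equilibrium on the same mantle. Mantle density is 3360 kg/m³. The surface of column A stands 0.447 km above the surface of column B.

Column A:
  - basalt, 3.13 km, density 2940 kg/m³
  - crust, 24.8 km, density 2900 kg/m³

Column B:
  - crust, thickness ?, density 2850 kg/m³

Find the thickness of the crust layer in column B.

Take the compensation level at the base of the deeper column (depth z_c below the surface of column A) and equate Σ ρ_i t_i down to z_c; mantle fills any gap and the z_c terms cancel.
Column A: 3.13×2940 + 24.8×2900 + (z_c − 27.93)×3360
Column B: 0.447×0 + x×2850 + (z_c − 0.447 − 0 − x)×3360
The z_c×3360 term appears on both sides and cancels. Collect the known terms of each column as K = Σ(ρt)_known − 3360 × (depth of known layers): K_A = 81122.2 − 3360×27.93 = −12722.6; K_B = 0 − 3360×(0.447 + 0) = −1501.92.
Balance: K_A = K_B − x×(3360 − 2850), so x = (K_B − K_A)/(3360 − 2850) = 11220.7/510 = 22 km.

22 km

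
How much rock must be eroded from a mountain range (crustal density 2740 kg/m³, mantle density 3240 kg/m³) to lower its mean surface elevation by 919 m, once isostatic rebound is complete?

Net drop Δ = e − u = e − e ρ_c/ρ_m = e (ρ_m − ρ_c)/ρ_m.
e = Δ ρ_m/(ρ_m − ρ_c) = 919 m × 3240/500 = 5960 m.

5960 m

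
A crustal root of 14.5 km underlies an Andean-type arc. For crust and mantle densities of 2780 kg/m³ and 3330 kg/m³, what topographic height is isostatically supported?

Equating mass per unit area of the two columns: ρ_c h = (ρ_m − ρ_c) r.
h = r (ρ_m − ρ_c) / ρ_c = 14.5 km × (3330 − 2780) / 2780 = 2.87 km.

2.87 km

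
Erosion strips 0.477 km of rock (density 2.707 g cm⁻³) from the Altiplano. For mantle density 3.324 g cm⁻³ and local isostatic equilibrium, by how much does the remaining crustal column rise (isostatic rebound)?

0.388 km

Unloading: uplift u = e ρ_c/ρ_m = 0.477 km × 2.707/3.324 = 0.388 km.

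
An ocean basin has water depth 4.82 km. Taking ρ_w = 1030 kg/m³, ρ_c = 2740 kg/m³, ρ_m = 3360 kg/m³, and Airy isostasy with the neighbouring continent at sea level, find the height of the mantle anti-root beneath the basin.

For local isostatic compensation: replacing crust with seawater at the top is compensated by replacing crust with mantle at the base: d (ρ_c − ρ_w) = a (ρ_m − ρ_c).
a = d (ρ_c − ρ_w)/(ρ_m − ρ_c) = 4.82 km × 1710/620 = 13.3 km.

13.3 km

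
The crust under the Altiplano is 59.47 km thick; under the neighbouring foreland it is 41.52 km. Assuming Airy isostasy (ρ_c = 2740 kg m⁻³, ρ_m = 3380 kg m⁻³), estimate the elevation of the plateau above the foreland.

3.4 km

Excess crust Δ = 59.47 km − 41.52 km = 17.95 km, split between elevation h and root r with h + r = Δ.
Airy balance ρ_c h = (ρ_m − ρ_c) r gives r = h ρ_c/(ρ_m − ρ_c), so h (1 + ρ_c/(ρ_m − ρ_c)) = Δ, i.e. h = Δ (ρ_m − ρ_c)/ρ_m.
h = 17.95 km × 640/3380 = 3.4 km.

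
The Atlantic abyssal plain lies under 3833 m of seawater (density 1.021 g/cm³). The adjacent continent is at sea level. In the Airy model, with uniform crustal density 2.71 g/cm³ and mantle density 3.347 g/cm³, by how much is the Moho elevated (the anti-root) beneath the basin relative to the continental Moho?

Isostatic balance requires: replacing crust with seawater at the top is compensated by replacing crust with mantle at the base: d (ρ_c − ρ_w) = a (ρ_m − ρ_c).
a = d (ρ_c − ρ_w)/(ρ_m − ρ_c) = 3833 m × 1.689/0.637 = 10200 m.

10200 m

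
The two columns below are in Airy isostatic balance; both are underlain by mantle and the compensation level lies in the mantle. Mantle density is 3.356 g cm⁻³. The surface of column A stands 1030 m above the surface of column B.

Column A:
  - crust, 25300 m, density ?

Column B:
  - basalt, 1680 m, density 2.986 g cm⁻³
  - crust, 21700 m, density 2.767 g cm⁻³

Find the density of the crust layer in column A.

Take the compensation level at the base of the deeper column (depth z_c below the surface of column A) and equate Σ ρ_i t_i down to z_c; mantle fills any gap and the z_c terms cancel.
Column A: 25300×ρ + (z_c − 25300)×3.356
Column B: 1030×0 + 1680×2.986 + 21700×2.767 + (z_c − 1030 − 23380)×3.356
The z_c×3.356 term appears on both sides and cancels. Collect the known terms of each column as K = Σ(ρt)_known − 3.356 × (depth of known layers): K_A = 0 − 3.356×25300 = −84906.8; K_B = 65060.38 − 3.356×(1030 + 23380) = −16859.58.
Balance: K_A + 25300×ρ = K_B, so ρ = (K_B − K_A)/25300 = 68047.2/25300 = 2.69 g cm⁻³.

2.69 g cm⁻³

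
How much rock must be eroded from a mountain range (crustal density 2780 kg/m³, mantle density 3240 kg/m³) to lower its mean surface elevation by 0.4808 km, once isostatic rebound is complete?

3.39 km

Net drop Δ = e − u = e − e ρ_c/ρ_m = e (ρ_m − ρ_c)/ρ_m.
e = Δ ρ_m/(ρ_m − ρ_c) = 0.4808 km × 3240/460 = 3.39 km.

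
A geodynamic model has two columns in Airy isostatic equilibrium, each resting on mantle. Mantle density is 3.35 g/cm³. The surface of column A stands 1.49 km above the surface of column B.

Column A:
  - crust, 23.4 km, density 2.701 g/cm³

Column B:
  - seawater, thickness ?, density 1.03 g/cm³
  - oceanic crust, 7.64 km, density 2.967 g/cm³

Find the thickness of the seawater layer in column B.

3.13 km

Take the compensation level at the base of the deeper column (depth z_c below the surface of column A) and equate Σ ρ_i t_i down to z_c; mantle fills any gap and the z_c terms cancel.
Column A: 23.4×2.701 + (z_c − 23.4)×3.35
Column B: 1.49×0 + x×1.03 + 7.64×2.967 + (z_c − 1.49 − 7.64 − x)×3.35
The z_c×3.35 term appears on both sides and cancels. Collect the known terms of each column as K = Σ(ρt)_known − 3.35 × (depth of known layers): K_A = 63.2034 − 3.35×23.4 = −15.1866; K_B = 22.66788 − 3.35×(1.49 + 7.64) = −7.91762.
Balance: K_A = K_B − x×(3.35 − 1.03), so x = (K_B − K_A)/(3.35 − 1.03) = 7.26898/2.32 = 3.13 km.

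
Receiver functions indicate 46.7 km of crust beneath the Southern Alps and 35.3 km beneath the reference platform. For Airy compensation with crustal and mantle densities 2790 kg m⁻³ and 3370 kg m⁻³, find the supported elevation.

Excess crust Δ = 46.7 km − 35.3 km = 11.4 km, split between elevation h and root r with h + r = Δ.
Airy balance ρ_c h = (ρ_m − ρ_c) r gives r = h ρ_c/(ρ_m − ρ_c), so h (1 + ρ_c/(ρ_m − ρ_c)) = Δ, i.e. h = Δ (ρ_m − ρ_c)/ρ_m.
h = 11.4 km × 580/3370 = 1.96 km.

1.96 km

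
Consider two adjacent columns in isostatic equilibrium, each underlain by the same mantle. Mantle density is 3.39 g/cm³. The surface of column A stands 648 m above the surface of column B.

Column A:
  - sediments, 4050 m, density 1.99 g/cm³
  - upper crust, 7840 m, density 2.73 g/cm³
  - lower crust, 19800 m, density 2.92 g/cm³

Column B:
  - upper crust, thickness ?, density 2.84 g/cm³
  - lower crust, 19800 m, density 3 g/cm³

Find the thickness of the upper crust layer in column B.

18600 m

Take the compensation level at the base of the deeper column (depth z_c below the surface of column A) and equate Σ ρ_i t_i down to z_c; mantle fills any gap and the z_c terms cancel.
Column A: 4050×1.99 + 7840×2.73 + 19800×2.92 + (z_c − 31690)×3.39
Column B: 648×0 + x×2.84 + 19800×3 + (z_c − 648 − 19800 − x)×3.39
The z_c×3.39 term appears on both sides and cancels. Collect the known terms of each column as K = Σ(ρt)_known − 3.39 × (depth of known layers): K_A = 87278.7 − 3.39×31690 = −20150.4; K_B = 59400 − 3.39×(648 + 19800) = −9918.72.
Balance: K_A = K_B − x×(3.39 − 2.84), so x = (K_B − K_A)/(3.39 − 2.84) = 10231.7/0.55 = 18600 m.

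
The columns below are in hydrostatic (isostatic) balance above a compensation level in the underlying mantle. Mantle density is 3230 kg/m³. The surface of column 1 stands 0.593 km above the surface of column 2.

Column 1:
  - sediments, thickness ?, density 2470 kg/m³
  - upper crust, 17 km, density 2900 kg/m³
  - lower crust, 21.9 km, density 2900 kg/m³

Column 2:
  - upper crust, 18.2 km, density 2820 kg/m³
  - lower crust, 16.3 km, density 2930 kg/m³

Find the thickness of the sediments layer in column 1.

1.88 km

Take the compensation level at the base of the deeper column (depth z_c below the surface of column 1) and equate Σ ρ_i t_i down to z_c; mantle fills any gap and the z_c terms cancel.
Column 1: x×2470 + 17×2900 + 21.9×2900 + (z_c − 38.9 − x)×3230
Column 2: 0.593×0 + 18.2×2820 + 16.3×2930 + (z_c − 0.593 − 34.5)×3230
The z_c×3230 term appears on both sides and cancels. Collect the known terms of each column as K = Σ(ρt)_known − 3230 × (depth of known layers): K_1 = 112810 − 3230×38.9 = −12837; K_2 = 99083 − 3230×(0.593 + 34.5) = −14267.39.
Balance: K_1 − x×(3230 − 2470) = K_2, so x = (K_1 − K_2)/(3230 − 2470) = 1430.39/760 = 1.88 km.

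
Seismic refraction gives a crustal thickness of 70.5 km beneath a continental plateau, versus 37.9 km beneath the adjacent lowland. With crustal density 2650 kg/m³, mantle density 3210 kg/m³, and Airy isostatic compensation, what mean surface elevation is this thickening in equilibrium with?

Excess crust Δ = 70.5 km − 37.9 km = 32.6 km, split between elevation h and root r with h + r = Δ.
Airy balance ρ_c h = (ρ_m − ρ_c) r gives r = h ρ_c/(ρ_m − ρ_c), so h (1 + ρ_c/(ρ_m − ρ_c)) = Δ, i.e. h = Δ (ρ_m − ρ_c)/ρ_m.
h = 32.6 km × 560/3210 = 5.69 km.

5.69 km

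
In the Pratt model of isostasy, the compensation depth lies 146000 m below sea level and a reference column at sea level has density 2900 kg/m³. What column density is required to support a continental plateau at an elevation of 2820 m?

Pratt balance: ρ_ref D = ρ (D + h).
ρ = ρ_ref D/(D + h) = 2900 × 146000 m/(146000 m + 2820 m) = 2850 kg/m³.

2850 kg/m³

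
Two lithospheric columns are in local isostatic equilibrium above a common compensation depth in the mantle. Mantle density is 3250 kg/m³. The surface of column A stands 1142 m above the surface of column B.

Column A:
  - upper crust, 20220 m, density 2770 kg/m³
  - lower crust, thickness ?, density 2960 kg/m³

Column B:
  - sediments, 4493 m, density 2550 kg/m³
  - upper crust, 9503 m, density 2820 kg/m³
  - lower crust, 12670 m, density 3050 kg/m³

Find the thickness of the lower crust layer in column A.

Take the compensation level at the base of the deeper column (depth z_c below the surface of column A) and equate Σ ρ_i t_i down to z_c; mantle fills any gap and the z_c terms cancel.
Column A: 20220×2770 + x×2960 + (z_c − 20220 − x)×3250
Column B: 1142×0 + 4493×2550 + 9503×2820 + 12670×3050 + (z_c − 1142 − 26666)×3250
The z_c×3250 term appears on both sides and cancels. Collect the known terms of each column as K = Σ(ρt)_known − 3250 × (depth of known layers): K_A = 56009400 − 3250×20220 = −9705600; K_B = 76899110 − 3250×(1142 + 26666) = −13476890.
Balance: K_A − x×(3250 − 2960) = K_B, so x = (K_A − K_B)/(3250 − 2960) = 3771290/290 = 13000 m.

13000 m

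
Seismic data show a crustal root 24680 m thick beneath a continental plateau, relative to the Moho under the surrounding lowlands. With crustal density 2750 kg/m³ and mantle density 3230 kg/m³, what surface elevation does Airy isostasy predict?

4310 m

Isostatic balance requires: ρ_c h = (ρ_m − ρ_c) r.
h = r (ρ_m − ρ_c) / ρ_c = 24680 m × (3230 − 2750) / 2750 = 4310 m.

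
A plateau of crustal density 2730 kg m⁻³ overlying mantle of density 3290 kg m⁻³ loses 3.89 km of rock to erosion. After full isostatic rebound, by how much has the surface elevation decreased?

Rebound u = e ρ_c/ρ_m = 3.89 km × 2730/3290 = 3.228 km.
Net surface drop = e − u = 3.89 km − 3.228 km = e (ρ_m − ρ_c)/ρ_m = 0.662 km.

0.662 km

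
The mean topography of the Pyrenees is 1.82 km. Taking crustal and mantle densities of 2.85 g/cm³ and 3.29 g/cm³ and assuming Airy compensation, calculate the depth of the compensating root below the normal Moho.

11.8 km

Balancing pressure at the compensation depth: the weight of the topography is balanced by the buoyancy of the root, ρ_c h = (ρ_m − ρ_c) r.
r = h · ρ_c / (ρ_m − ρ_c) = 1.82 km × 2.85 / (3.29 − 2.85) = 11.8 km.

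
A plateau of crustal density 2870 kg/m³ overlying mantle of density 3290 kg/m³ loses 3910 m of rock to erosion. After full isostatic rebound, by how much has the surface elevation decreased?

499 m

Rebound u = e ρ_c/ρ_m = 3910 m × 2870/3290 = 3411 m.
Net surface drop = e − u = 3910 m − 3411 m = e (ρ_m − ρ_c)/ρ_m = 499 m.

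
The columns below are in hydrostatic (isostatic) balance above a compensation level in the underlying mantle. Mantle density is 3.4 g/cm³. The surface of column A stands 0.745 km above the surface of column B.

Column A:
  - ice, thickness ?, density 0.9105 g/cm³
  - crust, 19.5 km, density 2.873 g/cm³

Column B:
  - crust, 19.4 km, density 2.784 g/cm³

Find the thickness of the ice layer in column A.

1.69 km

Take the compensation level at the base of the deeper column (depth z_c below the surface of column A) and equate Σ ρ_i t_i down to z_c; mantle fills any gap and the z_c terms cancel.
Column A: x×0.9105 + 19.5×2.873 + (z_c − 19.5 − x)×3.4
Column B: 0.745×0 + 19.4×2.784 + (z_c − 0.745 − 19.4)×3.4
The z_c×3.4 term appears on both sides and cancels. Collect the known terms of each column as K = Σ(ρt)_known − 3.4 × (depth of known layers): K_A = 56.0235 − 3.4×19.5 = −10.2765; K_B = 54.0096 − 3.4×(0.745 + 19.4) = −14.4834.
Balance: K_A − x×(3.4 − 0.9105) = K_B, so x = (K_A − K_B)/(3.4 − 0.9105) = 4.2069/2.4895 = 1.69 km.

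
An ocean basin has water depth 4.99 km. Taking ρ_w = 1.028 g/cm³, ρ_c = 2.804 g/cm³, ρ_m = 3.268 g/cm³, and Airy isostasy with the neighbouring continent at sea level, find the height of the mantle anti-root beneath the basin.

By Archimedes' principle applied to the lithosphere: replacing crust with seawater at the top is compensated by replacing crust with mantle at the base: d (ρ_c − ρ_w) = a (ρ_m − ρ_c).
a = d (ρ_c − ρ_w)/(ρ_m − ρ_c) = 4.99 km × 1.776/0.464 = 19.1 km.

19.1 km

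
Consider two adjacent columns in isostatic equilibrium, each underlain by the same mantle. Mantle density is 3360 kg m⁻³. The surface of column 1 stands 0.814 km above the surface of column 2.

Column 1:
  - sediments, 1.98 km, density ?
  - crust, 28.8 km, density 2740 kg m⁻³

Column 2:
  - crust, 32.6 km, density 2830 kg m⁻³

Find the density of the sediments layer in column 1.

Take the compensation level at the base of the deeper column (depth z_c below the surface of column 1) and equate Σ ρ_i t_i down to z_c; mantle fills any gap and the z_c terms cancel.
Column 1: 1.98×ρ + 28.8×2740 + (z_c − 30.78)×3360
Column 2: 0.814×0 + 32.6×2830 + (z_c − 0.814 − 32.6)×3360
The z_c×3360 term appears on both sides and cancels. Collect the known terms of each column as K = Σ(ρt)_known − 3360 × (depth of known layers): K_1 = 78912 − 3360×30.78 = −24508.8; K_2 = 92258 − 3360×(0.814 + 32.6) = −20013.04.
Balance: K_1 + 1.98×ρ = K_2, so ρ = (K_2 − K_1)/1.98 = 4495.76/1.98 = 2270 kg m⁻³.

2270 kg m⁻³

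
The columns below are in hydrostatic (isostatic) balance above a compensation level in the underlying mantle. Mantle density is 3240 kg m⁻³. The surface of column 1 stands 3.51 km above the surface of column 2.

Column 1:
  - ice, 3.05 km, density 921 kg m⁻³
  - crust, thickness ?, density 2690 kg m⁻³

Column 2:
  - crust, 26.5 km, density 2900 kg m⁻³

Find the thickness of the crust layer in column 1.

24.2 km

Take the compensation level at the base of the deeper column (depth z_c below the surface of column 1) and equate Σ ρ_i t_i down to z_c; mantle fills any gap and the z_c terms cancel.
Column 1: 3.05×921 + x×2690 + (z_c − 3.05 − x)×3240
Column 2: 3.51×0 + 26.5×2900 + (z_c − 3.51 − 26.5)×3240
The z_c×3240 term appears on both sides and cancels. Collect the known terms of each column as K = Σ(ρt)_known − 3240 × (depth of known layers): K_1 = 2809.05 − 3240×3.05 = −7072.95; K_2 = 76850 − 3240×(3.51 + 26.5) = −20382.4.
Balance: K_1 − x×(3240 − 2690) = K_2, so x = (K_1 − K_2)/(3240 − 2690) = 13309.5/550 = 24.2 km.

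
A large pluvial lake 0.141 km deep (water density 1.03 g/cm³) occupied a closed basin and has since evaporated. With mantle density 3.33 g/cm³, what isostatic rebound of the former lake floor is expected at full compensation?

u = d ρ_w/ρ_m = 0.141 km × 1.03/3.33 = 0.0436 km.

0.0436 km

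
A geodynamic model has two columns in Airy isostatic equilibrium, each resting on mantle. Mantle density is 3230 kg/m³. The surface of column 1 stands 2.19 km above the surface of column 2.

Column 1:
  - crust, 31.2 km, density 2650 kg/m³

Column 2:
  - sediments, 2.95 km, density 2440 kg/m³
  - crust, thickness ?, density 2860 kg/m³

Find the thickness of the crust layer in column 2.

23.5 km

Take the compensation level at the base of the deeper column (depth z_c below the surface of column 1) and equate Σ ρ_i t_i down to z_c; mantle fills any gap and the z_c terms cancel.
Column 1: 31.2×2650 + (z_c − 31.2)×3230
Column 2: 2.19×0 + 2.95×2440 + x×2860 + (z_c − 2.19 − 2.95 − x)×3230
The z_c×3230 term appears on both sides and cancels. Collect the known terms of each column as K = Σ(ρt)_known − 3230 × (depth of known layers): K_1 = 82680 − 3230×31.2 = −18096; K_2 = 7198 − 3230×(2.19 + 2.95) = −9404.2.
Balance: K_1 = K_2 − x×(3230 − 2860), so x = (K_2 − K_1)/(3230 − 2860) = 8691.8/370 = 23.5 km.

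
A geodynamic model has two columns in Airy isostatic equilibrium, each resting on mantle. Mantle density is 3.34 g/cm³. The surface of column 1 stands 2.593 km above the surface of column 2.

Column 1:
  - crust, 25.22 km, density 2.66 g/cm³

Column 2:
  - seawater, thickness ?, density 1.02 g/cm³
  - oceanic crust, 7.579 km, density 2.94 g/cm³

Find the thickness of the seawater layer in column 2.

2.35 km

Take the compensation level at the base of the deeper column (depth z_c below the surface of column 1) and equate Σ ρ_i t_i down to z_c; mantle fills any gap and the z_c terms cancel.
Column 1: 25.22×2.66 + (z_c − 25.22)×3.34
Column 2: 2.593×0 + x×1.02 + 7.579×2.94 + (z_c − 2.593 − 7.579 − x)×3.34
The z_c×3.34 term appears on both sides and cancels. Collect the known terms of each column as K = Σ(ρt)_known − 3.34 × (depth of known layers): K_1 = 67.0852 − 3.34×25.22 = −17.1496; K_2 = 22.28226 − 3.34×(2.593 + 7.579) = −11.69222.
Balance: K_1 = K_2 − x×(3.34 − 1.02), so x = (K_2 − K_1)/(3.34 − 1.02) = 5.45738/2.32 = 2.35 km.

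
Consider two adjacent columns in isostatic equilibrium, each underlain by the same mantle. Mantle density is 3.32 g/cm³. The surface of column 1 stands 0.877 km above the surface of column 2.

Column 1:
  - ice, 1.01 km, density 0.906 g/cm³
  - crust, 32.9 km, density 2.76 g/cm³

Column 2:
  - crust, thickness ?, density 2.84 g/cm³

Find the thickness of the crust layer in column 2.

37.4 km

Take the compensation level at the base of the deeper column (depth z_c below the surface of column 1) and equate Σ ρ_i t_i down to z_c; mantle fills any gap and the z_c terms cancel.
Column 1: 1.01×0.906 + 32.9×2.76 + (z_c − 33.91)×3.32
Column 2: 0.877×0 + x×2.84 + (z_c − 0.877 − 0 − x)×3.32
The z_c×3.32 term appears on both sides and cancels. Collect the known terms of each column as K = Σ(ρt)_known − 3.32 × (depth of known layers): K_1 = 91.71906 − 3.32×33.91 = −20.86214; K_2 = 0 − 3.32×(0.877 + 0) = −2.91164.
Balance: K_1 = K_2 − x×(3.32 − 2.84), so x = (K_2 − K_1)/(3.32 − 2.84) = 17.9505/0.48 = 37.4 km.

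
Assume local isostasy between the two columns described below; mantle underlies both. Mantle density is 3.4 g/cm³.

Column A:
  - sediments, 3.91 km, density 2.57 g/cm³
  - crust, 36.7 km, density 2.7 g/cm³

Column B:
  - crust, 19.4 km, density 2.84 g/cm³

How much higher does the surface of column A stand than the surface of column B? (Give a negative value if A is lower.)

5.32 km

For any compensation level in the mantle, the mantle terms cancel and isostasy reduces to e = (Σt_A − Σt_B) − (Σ(ρt)_A − Σ(ρt)_B) / ρ_m.
Σt_A = 40.61 km; Σt_B = 19.4 km; Σ(ρt)_A = 109.1387; Σ(ρt)_B = 55.096 (in km·g/cm³).
e = (40.61 − 19.4) − (109.1387 − 55.096) / 3.4 = 5.32 km.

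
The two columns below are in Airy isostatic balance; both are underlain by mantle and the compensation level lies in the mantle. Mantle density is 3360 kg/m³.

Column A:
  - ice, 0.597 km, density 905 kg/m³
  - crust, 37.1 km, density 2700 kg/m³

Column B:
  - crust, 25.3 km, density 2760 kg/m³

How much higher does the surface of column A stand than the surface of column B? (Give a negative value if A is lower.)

3.21 km

For any compensation level in the mantle, the mantle terms cancel and isostasy reduces to e = (Σt_A − Σt_B) − (Σ(ρt)_A − Σ(ρt)_B) / ρ_m.
Σt_A = 37.697 km; Σt_B = 25.3 km; Σ(ρt)_A = 100710.285; Σ(ρt)_B = 69828 (in km·kg/m³).
e = (37.697 − 25.3) − (100710.285 − 69828) / 3360 = 3.21 km.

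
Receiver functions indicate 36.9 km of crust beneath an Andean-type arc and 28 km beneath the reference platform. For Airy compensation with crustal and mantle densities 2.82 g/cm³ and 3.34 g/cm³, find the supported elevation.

1.39 km

Excess crust Δ = 36.9 km − 28 km = 8.9 km, split between elevation h and root r with h + r = Δ.
Airy balance ρ_c h = (ρ_m − ρ_c) r gives r = h ρ_c/(ρ_m − ρ_c), so h (1 + ρ_c/(ρ_m − ρ_c)) = Δ, i.e. h = Δ (ρ_m − ρ_c)/ρ_m.
h = 8.9 km × 0.52/3.34 = 1.39 km.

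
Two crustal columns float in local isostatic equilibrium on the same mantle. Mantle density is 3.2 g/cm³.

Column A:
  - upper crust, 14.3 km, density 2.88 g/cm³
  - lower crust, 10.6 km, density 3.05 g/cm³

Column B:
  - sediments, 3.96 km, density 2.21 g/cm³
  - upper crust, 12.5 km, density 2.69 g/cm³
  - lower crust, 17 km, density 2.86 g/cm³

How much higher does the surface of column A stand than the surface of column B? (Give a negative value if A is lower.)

For any compensation level in the mantle, the mantle terms cancel and isostasy reduces to e = (Σt_A − Σt_B) − (Σ(ρt)_A − Σ(ρt)_B) / ρ_m.
Σt_A = 24.9 km; Σt_B = 33.46 km; Σ(ρt)_A = 73.514; Σ(ρt)_B = 90.9966 (in km·g/cm³).
e = (24.9 − 33.46) − (73.514 − 90.9966) / 3.2 = −3.1 km.

−3.1 km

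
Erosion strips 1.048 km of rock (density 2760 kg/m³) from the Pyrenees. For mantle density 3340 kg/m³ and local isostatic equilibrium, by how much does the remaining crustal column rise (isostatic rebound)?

0.866 km

Unloading: uplift u = e ρ_c/ρ_m = 1.048 km × 2760/3340 = 0.866 km.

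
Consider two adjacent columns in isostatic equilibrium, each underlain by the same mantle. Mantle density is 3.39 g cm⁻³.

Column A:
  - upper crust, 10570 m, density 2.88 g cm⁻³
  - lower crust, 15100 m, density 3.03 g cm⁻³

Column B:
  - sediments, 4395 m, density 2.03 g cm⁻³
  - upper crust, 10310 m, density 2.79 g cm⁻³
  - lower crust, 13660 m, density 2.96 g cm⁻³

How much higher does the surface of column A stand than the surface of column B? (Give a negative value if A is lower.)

−2130 m

For any compensation level in the mantle, the mantle terms cancel and isostasy reduces to e = (Σt_A − Σt_B) − (Σ(ρt)_A − Σ(ρt)_B) / ρ_m.
Σt_A = 25670 m; Σt_B = 28365 m; Σ(ρt)_A = 76194.6; Σ(ρt)_B = 78120.35 (in m·g cm⁻³).
e = (25670 − 28365) − (76194.6 − 78120.35) / 3.39 = −2130 m.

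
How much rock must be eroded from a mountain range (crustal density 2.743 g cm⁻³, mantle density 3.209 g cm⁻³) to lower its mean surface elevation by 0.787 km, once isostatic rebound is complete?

5.42 km

Net drop Δ = e − u = e − e ρ_c/ρ_m = e (ρ_m − ρ_c)/ρ_m.
e = Δ ρ_m/(ρ_m − ρ_c) = 0.787 km × 3.209/0.466 = 5.42 km.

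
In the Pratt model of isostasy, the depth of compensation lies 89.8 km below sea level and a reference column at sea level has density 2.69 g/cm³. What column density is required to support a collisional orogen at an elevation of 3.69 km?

Pratt balance: ρ_ref D = ρ (D + h).
ρ = ρ_ref D/(D + h) = 2.69 × 89.8 km/(89.8 km + 3.69 km) = 2.58 g/cm³.

2.58 g/cm³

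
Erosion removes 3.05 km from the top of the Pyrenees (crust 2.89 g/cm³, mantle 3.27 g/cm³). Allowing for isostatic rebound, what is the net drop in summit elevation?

0.354 km

Rebound u = e ρ_c/ρ_m = 3.05 km × 2.89/3.27 = 2.696 km.
Net surface drop = e − u = 3.05 km − 2.696 km = e (ρ_m − ρ_c)/ρ_m = 0.354 km.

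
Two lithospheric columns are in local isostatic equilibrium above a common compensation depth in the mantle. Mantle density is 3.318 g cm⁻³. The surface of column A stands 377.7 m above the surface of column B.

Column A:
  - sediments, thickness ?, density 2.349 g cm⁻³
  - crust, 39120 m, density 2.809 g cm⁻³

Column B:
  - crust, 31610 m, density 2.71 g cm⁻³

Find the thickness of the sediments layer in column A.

578 m

Take the compensation level at the base of the deeper column (depth z_c below the surface of column A) and equate Σ ρ_i t_i down to z_c; mantle fills any gap and the z_c terms cancel.
Column A: x×2.349 + 39120×2.809 + (z_c − 39120 − x)×3.318
Column B: 377.7×0 + 31610×2.71 + (z_c − 377.7 − 31610)×3.318
The z_c×3.318 term appears on both sides and cancels. Collect the known terms of each column as K = Σ(ρt)_known − 3.318 × (depth of known layers): K_A = 109888.08 − 3.318×39120 = −19912.08; K_B = 85663.1 − 3.318×(377.7 + 31610) = −20472.0886.
Balance: K_A − x×(3.318 − 2.349) = K_B, so x = (K_A − K_B)/(3.318 − 2.349) = 560.009/0.969 = 578 m.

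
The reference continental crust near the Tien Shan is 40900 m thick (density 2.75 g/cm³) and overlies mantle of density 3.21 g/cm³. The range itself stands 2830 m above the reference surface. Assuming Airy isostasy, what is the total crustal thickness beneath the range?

Root depth r = h ρ_c / (ρ_m − ρ_c) = 2830 m × 2.75 / 0.46 = 16920 m.
Total thickness = T + h + r = 40900 m + 2830 m + 16920 m = 60600 m.

60600 m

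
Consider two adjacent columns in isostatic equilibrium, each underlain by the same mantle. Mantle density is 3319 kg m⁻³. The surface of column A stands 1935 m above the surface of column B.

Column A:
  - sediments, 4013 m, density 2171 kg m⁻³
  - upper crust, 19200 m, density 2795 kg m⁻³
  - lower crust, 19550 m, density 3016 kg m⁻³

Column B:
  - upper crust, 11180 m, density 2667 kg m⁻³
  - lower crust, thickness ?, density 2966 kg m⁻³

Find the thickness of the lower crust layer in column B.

19500 m

Take the compensation level at the base of the deeper column (depth z_c below the surface of column A) and equate Σ ρ_i t_i down to z_c; mantle fills any gap and the z_c terms cancel.
Column A: 4013×2171 + 19200×2795 + 19550×3016 + (z_c − 42763)×3319
Column B: 1935×0 + 11180×2667 + x×2966 + (z_c − 1935 − 11180 − x)×3319
The z_c×3319 term appears on both sides and cancels. Collect the known terms of each column as K = Σ(ρt)_known − 3319 × (depth of known layers): K_A = 121339023 − 3319×42763 = −20591374; K_B = 29817060 − 3319×(1935 + 11180) = −13711625.
Balance: K_A = K_B − x×(3319 − 2966), so x = (K_B − K_A)/(3319 − 2966) = 6879750/353 = 19500 m.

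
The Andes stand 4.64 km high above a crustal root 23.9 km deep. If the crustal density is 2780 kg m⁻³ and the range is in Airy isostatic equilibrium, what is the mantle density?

3320 kg m⁻³

Airy balance: ρ_c h = (ρ_m − ρ_c) r → ρ_m = ρ_c (1 + h/r).
ρ_m = 2780 × (1 + 4.64 km/23.9 km) = 3320 kg m⁻³.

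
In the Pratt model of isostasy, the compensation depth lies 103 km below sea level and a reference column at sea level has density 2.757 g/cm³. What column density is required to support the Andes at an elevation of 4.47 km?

Pratt balance: ρ_ref D = ρ (D + h).
ρ = ρ_ref D/(D + h) = 2.757 × 103 km/(103 km + 4.47 km) = 2.64 g/cm³.

2.64 g/cm³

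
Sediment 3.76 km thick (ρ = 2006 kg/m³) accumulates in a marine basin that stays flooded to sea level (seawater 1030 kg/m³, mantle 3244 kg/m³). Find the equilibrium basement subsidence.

1.66 km

Submarine loading: the sediment displaces seawater, and the subsidence is in turn flooded, so s (ρ_m − ρ_w) = t (ρ_sed − ρ_w).
s = 3.76 km × (2006 − 1030) / (3244 − 1030) = 1.66 km.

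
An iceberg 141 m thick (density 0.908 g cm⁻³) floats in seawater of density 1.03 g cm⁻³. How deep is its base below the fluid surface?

124 m

Draft d = t ρ_obj/ρ_fluid = 141 m × 0.908/1.03 = 124 m.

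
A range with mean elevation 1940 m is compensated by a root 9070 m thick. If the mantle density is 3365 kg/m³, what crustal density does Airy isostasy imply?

ρ_c h = (ρ_m − ρ_c) r → ρ_c (h + r) = ρ_m r → ρ_c = ρ_m r / (h + r).
ρ_c = 3365 × 9070 m / (1940 m + 9070 m) = 2770 kg/m³.

2770 kg/m³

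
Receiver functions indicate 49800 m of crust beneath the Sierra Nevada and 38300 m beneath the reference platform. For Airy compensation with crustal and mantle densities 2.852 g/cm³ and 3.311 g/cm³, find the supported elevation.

Excess crust Δ = 49800 m − 38300 m = 11500 m, split between elevation h and root r with h + r = Δ.
Airy balance ρ_c h = (ρ_m − ρ_c) r gives r = h ρ_c/(ρ_m − ρ_c), so h (1 + ρ_c/(ρ_m − ρ_c)) = Δ, i.e. h = Δ (ρ_m − ρ_c)/ρ_m.
h = 11500 m × 0.459/3.311 = 1590 m.

1590 m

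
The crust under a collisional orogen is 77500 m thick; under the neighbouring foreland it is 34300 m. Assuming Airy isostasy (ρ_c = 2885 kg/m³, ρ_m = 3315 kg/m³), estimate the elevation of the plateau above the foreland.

Excess crust Δ = 77500 m − 34300 m = 43200 m, split between elevation h and root r with h + r = Δ.
Airy balance ρ_c h = (ρ_m − ρ_c) r gives r = h ρ_c/(ρ_m − ρ_c), so h (1 + ρ_c/(ρ_m − ρ_c)) = Δ, i.e. h = Δ (ρ_m − ρ_c)/ρ_m.
h = 43200 m × 430/3315 = 5600 m.

5600 m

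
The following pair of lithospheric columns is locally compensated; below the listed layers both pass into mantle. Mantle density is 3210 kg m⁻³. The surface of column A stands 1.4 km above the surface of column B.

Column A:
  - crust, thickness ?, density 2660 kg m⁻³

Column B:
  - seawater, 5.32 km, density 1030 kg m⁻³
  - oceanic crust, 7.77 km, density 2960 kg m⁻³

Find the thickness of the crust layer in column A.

32.8 km

Take the compensation level at the base of the deeper column (depth z_c below the surface of column A) and equate Σ ρ_i t_i down to z_c; mantle fills any gap and the z_c terms cancel.
Column A: x×2660 + (z_c − 0 − x)×3210
Column B: 1.4×0 + 5.32×1030 + 7.77×2960 + (z_c − 1.4 − 13.09)×3210
The z_c×3210 term appears on both sides and cancels. Collect the known terms of each column as K = Σ(ρt)_known − 3210 × (depth of known layers): K_A = 0 − 3210×0 = 0; K_B = 28478.8 − 3210×(1.4 + 13.09) = −18034.1.
Balance: K_A − x×(3210 − 2660) = K_B, so x = (K_A − K_B)/(3210 − 2660) = 18034.1/550 = 32.8 km.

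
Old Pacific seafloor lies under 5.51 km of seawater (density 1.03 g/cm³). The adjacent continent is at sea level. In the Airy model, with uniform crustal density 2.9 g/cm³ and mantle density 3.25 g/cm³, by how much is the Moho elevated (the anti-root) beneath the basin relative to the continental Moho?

29.4 km

In Airy isostatic equilibrium: replacing crust with seawater at the top is compensated by replacing crust with mantle at the base: d (ρ_c − ρ_w) = a (ρ_m − ρ_c).
a = d (ρ_c − ρ_w)/(ρ_m − ρ_c) = 5.51 km × 1.87/0.35 = 29.4 km.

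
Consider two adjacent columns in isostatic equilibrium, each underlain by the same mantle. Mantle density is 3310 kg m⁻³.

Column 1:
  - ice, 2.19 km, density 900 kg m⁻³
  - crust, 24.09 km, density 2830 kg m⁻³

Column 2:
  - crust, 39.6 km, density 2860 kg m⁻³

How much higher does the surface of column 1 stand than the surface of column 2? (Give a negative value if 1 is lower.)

−0.296 km

For any compensation level in the mantle, the mantle terms cancel and isostasy reduces to e = (Σt_1 − Σt_2) − (Σ(ρt)_1 − Σ(ρt)_2) / ρ_m.
Σt_1 = 26.28 km; Σt_2 = 39.6 km; Σ(ρt)_1 = 70145.7; Σ(ρt)_2 = 113256 (in km·kg m⁻³).
e = (26.28 − 39.6) − (70145.7 − 113256) / 3310 = −0.296 km.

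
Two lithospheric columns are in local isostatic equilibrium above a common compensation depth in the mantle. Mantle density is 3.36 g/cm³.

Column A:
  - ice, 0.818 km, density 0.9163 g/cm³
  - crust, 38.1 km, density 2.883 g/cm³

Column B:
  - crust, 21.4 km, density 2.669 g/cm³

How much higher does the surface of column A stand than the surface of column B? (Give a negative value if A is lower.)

For any compensation level in the mantle, the mantle terms cancel and isostasy reduces to e = (Σt_A − Σt_B) − (Σ(ρt)_A − Σ(ρt)_B) / ρ_m.
Σt_A = 38.918 km; Σt_B = 21.4 km; Σ(ρt)_A = 110.591833; Σ(ρt)_B = 57.1166 (in km·g/cm³).
e = (38.918 − 21.4) − (110.591833 − 57.1166) / 3.36 = 1.6 km.

1.6 km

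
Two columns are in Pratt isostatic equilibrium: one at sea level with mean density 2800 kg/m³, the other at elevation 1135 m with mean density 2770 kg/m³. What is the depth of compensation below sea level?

ρ_ref D = ρ (D + h) → D (ρ_ref − ρ) = ρ h.
D = ρ h/(ρ_ref − ρ) = 2770 × 1135 m/(2800 − 2770) = 105000 m.

105000 m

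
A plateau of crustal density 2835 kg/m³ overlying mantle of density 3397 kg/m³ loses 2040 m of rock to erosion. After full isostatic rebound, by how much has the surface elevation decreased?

Rebound u = e ρ_c/ρ_m = 2040 m × 2835/3397 = 1703 m.
Net surface drop = e − u = 2040 m − 1703 m = e (ρ_m − ρ_c)/ρ_m = 337 m.

337 m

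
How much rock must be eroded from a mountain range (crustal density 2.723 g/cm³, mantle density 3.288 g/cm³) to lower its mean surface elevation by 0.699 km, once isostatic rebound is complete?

Net drop Δ = e − u = e − e ρ_c/ρ_m = e (ρ_m − ρ_c)/ρ_m.
e = Δ ρ_m/(ρ_m − ρ_c) = 0.699 km × 3.288/0.565 = 4.07 km.

4.07 km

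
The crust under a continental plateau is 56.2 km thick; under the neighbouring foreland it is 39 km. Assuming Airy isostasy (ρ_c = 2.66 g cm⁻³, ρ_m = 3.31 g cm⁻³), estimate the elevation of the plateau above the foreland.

Excess crust Δ = 56.2 km − 39 km = 17.2 km, split between elevation h and root r with h + r = Δ.
Airy balance ρ_c h = (ρ_m − ρ_c) r gives r = h ρ_c/(ρ_m − ρ_c), so h (1 + ρ_c/(ρ_m − ρ_c)) = Δ, i.e. h = Δ (ρ_m − ρ_c)/ρ_m.
h = 17.2 km × 0.65/3.31 = 3.38 km.

3.38 km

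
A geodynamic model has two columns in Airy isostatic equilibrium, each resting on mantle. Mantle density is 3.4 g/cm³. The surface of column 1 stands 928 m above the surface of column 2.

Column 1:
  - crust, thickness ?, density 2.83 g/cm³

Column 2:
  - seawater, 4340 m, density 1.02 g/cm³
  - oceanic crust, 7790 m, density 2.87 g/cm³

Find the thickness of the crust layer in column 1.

30900 m

Take the compensation level at the base of the deeper column (depth z_c below the surface of column 1) and equate Σ ρ_i t_i down to z_c; mantle fills any gap and the z_c terms cancel.
Column 1: x×2.83 + (z_c − 0 − x)×3.4
Column 2: 928×0 + 4340×1.02 + 7790×2.87 + (z_c − 928 − 12130)×3.4
The z_c×3.4 term appears on both sides and cancels. Collect the known terms of each column as K = Σ(ρt)_known − 3.4 × (depth of known layers): K_1 = 0 − 3.4×0 = 0; K_2 = 26784.1 − 3.4×(928 + 12130) = −17613.1.
Balance: K_1 − x×(3.4 − 2.83) = K_2, so x = (K_1 − K_2)/(3.4 − 2.83) = 17613.1/0.57 = 30900 m.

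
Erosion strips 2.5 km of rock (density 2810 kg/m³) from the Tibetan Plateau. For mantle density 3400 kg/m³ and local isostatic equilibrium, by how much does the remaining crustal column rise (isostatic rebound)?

Unloading: uplift u = e ρ_c/ρ_m = 2.5 km × 2810/3400 = 2.07 km.

2.07 km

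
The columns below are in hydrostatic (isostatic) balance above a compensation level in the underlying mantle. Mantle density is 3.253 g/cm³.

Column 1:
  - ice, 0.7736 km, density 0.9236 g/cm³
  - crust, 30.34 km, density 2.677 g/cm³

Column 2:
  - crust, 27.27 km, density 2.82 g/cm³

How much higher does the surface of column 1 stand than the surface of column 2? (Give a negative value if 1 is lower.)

2.3 km

For any compensation level in the mantle, the mantle terms cancel and isostasy reduces to e = (Σt_1 − Σt_2) − (Σ(ρt)_1 − Σ(ρt)_2) / ρ_m.
Σt_1 = 31.1136 km; Σt_2 = 27.27 km; Σ(ρt)_1 = 81.934677; Σ(ρt)_2 = 76.9014 (in km·g/cm³).
e = (31.1136 − 27.27) − (81.934677 − 76.9014) / 3.253 = 2.3 km.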